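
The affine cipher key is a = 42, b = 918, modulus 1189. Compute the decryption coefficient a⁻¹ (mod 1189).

821

gcd(1189, 42) by repeated division:
1189 = 28×42 + 13
42 = 3×13 + 3
13 = 4×3 + 1
3 = 3×1 + 0
Since gcd(42, 1189) = 1, back-substitute to write 1 as a combination:
1 = 13 − 4·3
1 = −4·42 + 13·13
1 = 13·1189 − 368·42
Hence 42⁻¹ ≡ -368 ≡ 821 (mod 1189).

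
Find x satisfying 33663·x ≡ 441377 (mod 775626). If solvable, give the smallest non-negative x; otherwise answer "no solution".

no solution

gcd(33663, 775626):
775626 = 23×33663 + 1377
33663 = 24×1377 + 615
1377 = 2×615 + 147
615 = 4×147 + 27
147 = 5×27 + 12
27 = 2×12 + 3
12 = 4×3 + 0
gcd = 3, but 3 ∤ 441377, so the congruence has no solution.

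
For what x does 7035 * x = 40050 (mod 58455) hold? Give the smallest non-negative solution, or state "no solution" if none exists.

First find gcd(7035, 58455):
58455 = 8*7035 + 2175
7035 = 3*2175 + 510
2175 = 4*510 + 135
510 = 3*135 + 105
135 = 1*105 + 30
105 = 3*30 + 15
30 = 2*15 + 0
gcd = 15 and 15 | 40050, so solutions exist. Divide through by 15: 469x ≡ 2670 (mod 3897).
Now find 469⁻¹ mod 3897:
3897 = 8·469 + 145
469 = 3·145 + 34
145 = 4·34 + 9
34 = 3·9 + 7
9 = 1·7 + 2
7 = 3·2 + 1
2 = 2·1 + 0
Back-substitute:
1 = 7 − 3·2
1 = −3·9 + 4·7
1 = 4·34 − 15·9
1 = −15·145 + 64·34
1 = 64·469 − 207·145
1 = −207·3897 + 1720·469
So 469⁻¹ ≡ 1720 (mod 3897).
Then x ≡ 1720·2670 ≡ 1734 (mod 3897); the smallest non-negative solution is x = 1734.

1734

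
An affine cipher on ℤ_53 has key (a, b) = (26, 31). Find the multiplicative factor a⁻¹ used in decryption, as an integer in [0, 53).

51

Run Euclid on (53, 26):
53 = 2×26 + 1
26 = 26×1 + 0
The gcd is 1. Working backward:
1 = 53 − 2·26
Thus 26·(-2) ≡ 1 (mod 53); reducing, -2 mod 53 = 51.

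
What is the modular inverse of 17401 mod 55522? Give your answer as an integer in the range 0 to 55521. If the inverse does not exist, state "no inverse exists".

18117

Extended Euclidean algorithm:
55522 = 3*17401 + 3319
17401 = 5*3319 + 806
3319 = 4*806 + 95
806 = 8*95 + 46
95 = 2*46 + 3
46 = 15*3 + 1
3 = 3*1 + 0
gcd = 1, so the inverse exists. Back-substitute:
1 = 46 − 15·3
1 = −15·95 + 31·46
1 = 31·806 − 263·95
1 = −263·3319 + 1083·806
1 = 1083·17401 − 5678·3319
1 = −5678·55522 + 18117·17401
So 17401·18117 ≡ 1 (mod 55522).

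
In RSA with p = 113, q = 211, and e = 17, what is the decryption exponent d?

φ(n) = (p−1)(q−1) = 112·210 = 23520.
Need d with 17·d ≡ 1 (mod 23520). Apply the extended Euclidean algorithm:
23520 = 1383*17 + 9
17 = 1*9 + 8
9 = 1*8 + 1
8 = 8*1 + 0
Back-substitute:
1 = 9 − 8
1 = −17 + 2·9
1 = 2·23520 − 2767·17
So 17·(-2767) ≡ 1 (mod 23520), hence d ≡ -2767 ≡ 20753 (mod 23520).

20753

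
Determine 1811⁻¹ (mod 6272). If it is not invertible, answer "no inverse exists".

5659

gcd(6272, 1811) by repeated division:
6272 = 3·1811 + 839
1811 = 2·839 + 133
839 = 6·133 + 41
133 = 3·41 + 10
41 = 4·10 + 1
10 = 10·1 + 0
The gcd is 1. Working backward:
1 = 41 − 4·10
1 = −4·133 + 13·41
1 = 13·839 − 82·133
1 = −82·1811 + 177·839
1 = 177·6272 − 613·1811
So 1811·(-613) ≡ 1 (mod 6272), and -613 ≡ 5659 (mod 6272).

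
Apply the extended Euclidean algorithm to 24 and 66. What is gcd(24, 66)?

6

Repeated division:
66 = 2×24 + 18
24 = 1×18 + 6
18 = 3×6 + 0
gcd(24, 66) = 6.
Working backward:
6 = 24 − 18
6 = −66 + 3·24
So 6 = (-1)·66 + (3)·24.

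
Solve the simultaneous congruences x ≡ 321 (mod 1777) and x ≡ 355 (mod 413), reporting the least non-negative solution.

Write x = 321 + 1777·k. Then 1777·k ≡ 355 − 321 ≡ 34 (mod 413).
Need 1777⁻¹ mod 413. Extended Euclid on (413, 125):
413 = 3·125 + 38
125 = 3·38 + 11
38 = 3·11 + 5
11 = 2·5 + 1
5 = 5·1 + 0
Back-substitute:
1 = 11 − 2·5
1 = −2·38 + 7·11
1 = 7·125 − 23·38
1 = −23·413 + 76·125
1777⁻¹ ≡ 76 (mod 413), so k ≡ 76·34 ≡ 106 (mod 413).
x = 321 + 1777·106 = 188683.

188683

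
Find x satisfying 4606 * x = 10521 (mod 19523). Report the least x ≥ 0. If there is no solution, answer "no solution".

15

First find gcd(4606, 19523):
19523 = 4×4606 + 1099
4606 = 4×1099 + 210
1099 = 5×210 + 49
210 = 4×49 + 14
49 = 3×14 + 7
14 = 2×7 + 0
gcd = 7 and 7 | 10521, so solutions exist. Divide through by 7: 658x ≡ 1503 (mod 2789).
Now find 658⁻¹ mod 2789:
2789 = 4·658 + 157
658 = 4·157 + 30
157 = 5·30 + 7
30 = 4·7 + 2
7 = 3·2 + 1
2 = 2·1 + 0
Back-substitute:
1 = 7 − 3·2
1 = −3·30 + 13·7
1 = 13·157 − 68·30
1 = −68·658 + 285·157
1 = 285·2789 − 1208·658
So 658·(-1208) ≡ 1 (mod 2789), i.e. 658⁻¹ ≡ 1581.
Then x ≡ 1581·1503 ≡ 15 (mod 2789); the smallest non-negative solution is x = 15.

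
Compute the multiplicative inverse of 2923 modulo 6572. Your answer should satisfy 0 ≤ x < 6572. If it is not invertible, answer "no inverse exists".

gcd(6572, 2923) by repeated division:
6572 = 2×2923 + 726
2923 = 4×726 + 19
726 = 38×19 + 4
19 = 4×4 + 3
4 = 1×3 + 1
3 = 3×1 + 0
The gcd is 1. Working backward:
1 = 4 − 3
1 = −19 + 5·4
1 = 5·726 − 191·19
1 = −191·2923 + 769·726
1 = 769·6572 − 1729·2923
So 2923·(-1729) ≡ 1 (mod 6572), and -1729 ≡ 4843 (mod 6572).

4843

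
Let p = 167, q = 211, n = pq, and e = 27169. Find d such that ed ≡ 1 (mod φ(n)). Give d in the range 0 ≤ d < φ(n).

φ(n) = (p−1)(q−1) = 166·210 = 34860.
Need d with 27169·d ≡ 1 (mod 34860). Apply the extended Euclidean algorithm:
34860 = 1*27169 + 7691
27169 = 3*7691 + 4096
7691 = 1*4096 + 3595
4096 = 1*3595 + 501
3595 = 7*501 + 88
501 = 5*88 + 61
88 = 1*61 + 27
61 = 2*27 + 7
27 = 3*7 + 6
7 = 1*6 + 1
6 = 6*1 + 0
Back-substitute:
1 = 7 − 6
1 = −27 + 4·7
1 = 4·61 − 9·27
1 = −9·88 + 13·61
1 = 13·501 − 74·88
1 = −74·3595 + 531·501
1 = 531·4096 − 605·3595
1 = −605·7691 + 1136·4096
1 = 1136·27169 − 4013·7691
1 = −4013·34860 + 5149·27169
So 27169·5149 ≡ 1 (mod 34860), hence d = 5149.

5149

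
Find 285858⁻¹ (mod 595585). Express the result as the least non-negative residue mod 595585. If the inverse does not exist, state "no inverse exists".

301972

gcd(595585, 285858) by repeated division:
595585 = 2·285858 + 23869
285858 = 11·23869 + 23299
23869 = 1·23299 + 570
23299 = 40·570 + 499
570 = 1·499 + 71
499 = 7·71 + 2
71 = 35·2 + 1
2 = 2·1 + 0
gcd = 1, so the inverse exists. Back-substitute:
1 = 71 − 35·2
1 = −35·499 + 246·71
1 = 246·570 − 281·499
1 = −281·23299 + 11486·570
1 = 11486·23869 − 11767·23299
1 = −11767·285858 + 140923·23869
1 = 140923·595585 − 293613·285858
Hence 285858⁻¹ ≡ -293613 ≡ 301972 (mod 595585).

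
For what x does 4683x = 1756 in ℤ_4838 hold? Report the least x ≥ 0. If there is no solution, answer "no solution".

First find gcd(4683, 4838):
4838 = 1·4683 + 155
4683 = 30·155 + 33
155 = 4·33 + 23
33 = 1·23 + 10
23 = 2·10 + 3
10 = 3·3 + 1
3 = 3·1 + 0
gcd = 1, so a unique solution mod 4838 exists.
Back-substitute for the Bézout coefficients:
1 = 10 − 3·3
1 = −3·23 + 7·10
1 = 7·33 − 10·23
1 = −10·155 + 47·33
1 = 47·4683 − 1420·155
1 = −1420·4838 + 1467·4683
So 4683·(1467) ≡ 1 (mod 4838), giving 4683⁻¹ ≡ 1467.
x ≡ 4683⁻¹·1756 ≡ 1467·1756 ≡ 2236 (mod 4838).

2236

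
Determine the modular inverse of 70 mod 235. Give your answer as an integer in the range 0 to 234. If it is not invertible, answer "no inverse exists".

no inverse exists

Euclidean algorithm on 235, 70:
235 = 3*70 + 25
70 = 2*25 + 20
25 = 1*20 + 5
20 = 4*5 + 0
Since gcd = 5 > 1, 70 is not a unit mod 235.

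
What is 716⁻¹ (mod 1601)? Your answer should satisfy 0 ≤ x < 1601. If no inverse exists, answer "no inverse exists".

Apply the Euclidean algorithm to 1601 and 716:
1601 = 2·716 + 169
716 = 4·169 + 40
169 = 4·40 + 9
40 = 4·9 + 4
9 = 2·4 + 1
4 = 4·1 + 0
gcd = 1, so the inverse exists. Back-substitute:
1 = 9 − 2·4
1 = −2·40 + 9·9
1 = 9·169 − 38·40
1 = −38·716 + 161·169
1 = 161·1601 − 360·716
So 716·(-360) ≡ 1 (mod 1601), and -360 ≡ 1241 (mod 1601).

1241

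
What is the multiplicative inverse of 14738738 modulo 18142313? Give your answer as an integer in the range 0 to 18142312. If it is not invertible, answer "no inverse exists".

no inverse exists

Compute gcd(14738738, 18142313):
18142313 = 1·14738738 + 3403575
14738738 = 4·3403575 + 1124438
3403575 = 3·1124438 + 30261
1124438 = 37·30261 + 4781
30261 = 6·4781 + 1575
4781 = 3·1575 + 56
1575 = 28·56 + 7
56 = 8·7 + 0
Since gcd = 7 > 1, 14738738 is not a unit mod 18142313.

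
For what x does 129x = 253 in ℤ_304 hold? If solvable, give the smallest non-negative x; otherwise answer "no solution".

141

First find gcd(129, 304):
304 = 2×129 + 46
129 = 2×46 + 37
46 = 1×37 + 9
37 = 4×9 + 1
9 = 9×1 + 0
gcd = 1, so a unique solution mod 304 exists.
Back-substitute for the Bézout coefficients:
1 = 37 − 4·9
1 = −4·46 + 5·37
1 = 5·129 − 14·46
1 = −14·304 + 33·129
So 129·(33) ≡ 1 (mod 304), giving 129⁻¹ ≡ 33.
x ≡ 129⁻¹·253 ≡ 33·253 ≡ 141 (mod 304).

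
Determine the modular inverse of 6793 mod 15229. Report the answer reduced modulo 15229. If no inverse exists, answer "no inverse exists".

gcd(15229, 6793) by repeated division:
15229 = 2×6793 + 1643
6793 = 4×1643 + 221
1643 = 7×221 + 96
221 = 2×96 + 29
96 = 3×29 + 9
29 = 3×9 + 2
9 = 4×2 + 1
2 = 2×1 + 0
The gcd is 1. Working backward:
1 = 9 − 4·2
1 = −4·29 + 13·9
1 = 13·96 − 43·29
1 = −43·221 + 99·96
1 = 99·1643 − 736·221
1 = −736·6793 + 3043·1643
1 = 3043·15229 − 6822·6793
Hence 6793⁻¹ ≡ -6822 ≡ 8407 (mod 15229).

8407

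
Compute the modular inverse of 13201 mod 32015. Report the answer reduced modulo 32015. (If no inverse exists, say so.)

21446

Apply the Euclidean algorithm to 32015 and 13201:
32015 = 2×13201 + 5613
13201 = 2×5613 + 1975
5613 = 2×1975 + 1663
1975 = 1×1663 + 312
1663 = 5×312 + 103
312 = 3×103 + 3
103 = 34×3 + 1
3 = 3×1 + 0
gcd = 1, so the inverse exists. Back-substitute:
1 = 103 − 34·3
1 = −34·312 + 103·103
1 = 103·1663 − 549·312
1 = −549·1975 + 652·1663
1 = 652·5613 − 1853·1975
1 = −1853·13201 + 4358·5613
1 = 4358·32015 − 10569·13201
Hence 13201⁻¹ ≡ -10569 ≡ 21446 (mod 32015).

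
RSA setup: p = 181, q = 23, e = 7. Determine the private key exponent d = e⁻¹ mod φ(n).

2263

φ(n) = (p−1)(q−1) = 180·22 = 3960.
Need d with 7·d ≡ 1 (mod 3960). Apply the extended Euclidean algorithm:
3960 = 565×7 + 5
7 = 1×5 + 2
5 = 2×2 + 1
2 = 2×1 + 0
Back-substitute:
1 = 5 − 2·2
1 = −2·7 + 3·5
1 = 3·3960 − 1697·7
So 7·(-1697) ≡ 1 (mod 3960), hence d ≡ -1697 ≡ 2263 (mod 3960).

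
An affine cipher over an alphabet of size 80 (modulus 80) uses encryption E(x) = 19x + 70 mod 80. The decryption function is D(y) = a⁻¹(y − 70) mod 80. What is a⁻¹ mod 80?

59

gcd(80, 19) by repeated division:
80 = 4·19 + 4
19 = 4·4 + 3
4 = 1·3 + 1
3 = 3·1 + 0
Since gcd(19, 80) = 1, back-substitute to write 1 as a combination:
1 = 4 − 3
1 = −19 + 5·4
1 = 5·80 − 21·19
Hence 19⁻¹ ≡ -21 ≡ 59 (mod 80).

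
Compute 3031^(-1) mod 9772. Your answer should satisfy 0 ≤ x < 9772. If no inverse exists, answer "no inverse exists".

no inverse exists

Euclidean algorithm on 9772, 3031:
9772 = 3*3031 + 679
3031 = 4*679 + 315
679 = 2*315 + 49
315 = 6*49 + 21
49 = 2*21 + 7
21 = 3*7 + 0
The gcd is 7, not 1, hence no inverse exists.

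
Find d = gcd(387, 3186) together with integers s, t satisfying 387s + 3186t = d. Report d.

Repeated division:
3186 = 8*387 + 90
387 = 4*90 + 27
90 = 3*27 + 9
27 = 3*9 + 0
gcd(387, 3186) = 9.
Working backward:
9 = 90 − 3·27
9 = −3·387 + 13·90
9 = 13·3186 − 107·387
So 9 = (13)·3186 + (-107)·387.

9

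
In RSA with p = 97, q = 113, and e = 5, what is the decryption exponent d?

4301

φ(n) = (p−1)(q−1) = 96·112 = 10752.
Need d with 5·d ≡ 1 (mod 10752). Apply the extended Euclidean algorithm:
10752 = 2150·5 + 2
5 = 2·2 + 1
2 = 2·1 + 0
Back-substitute:
1 = 5 − 2·2
1 = −2·10752 + 4301·5
So 5·4301 ≡ 1 (mod 10752), hence d = 4301.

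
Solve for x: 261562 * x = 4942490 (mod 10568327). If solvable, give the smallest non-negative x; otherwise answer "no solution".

First find gcd(261562, 10568327):
10568327 = 40·261562 + 105847
261562 = 2·105847 + 49868
105847 = 2·49868 + 6111
49868 = 8·6111 + 980
6111 = 6·980 + 231
980 = 4·231 + 56
231 = 4·56 + 7
56 = 8·7 + 0
gcd = 7 and 7 | 4942490, so solutions exist. Divide through by 7: 37366x ≡ 706070 (mod 1509761).
Now find 37366⁻¹ mod 1509761:
1509761 = 40·37366 + 15121
37366 = 2·15121 + 7124
15121 = 2·7124 + 873
7124 = 8·873 + 140
873 = 6·140 + 33
140 = 4·33 + 8
33 = 4·8 + 1
8 = 8·1 + 0
Back-substitute:
1 = 33 − 4·8
1 = −4·140 + 17·33
1 = 17·873 − 106·140
1 = −106·7124 + 865·873
1 = 865·15121 − 1836·7124
1 = −1836·37366 + 4537·15121
1 = 4537·1509761 − 183316·37366
So 37366·(-183316) ≡ 1 (mod 1509761), i.e. 37366⁻¹ ≡ 1326445.
Then x ≡ 1326445·706070 ≡ 901932 (mod 1509761); the smallest non-negative solution is x = 901932.

901932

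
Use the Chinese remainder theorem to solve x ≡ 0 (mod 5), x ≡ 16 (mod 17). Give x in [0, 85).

Write x = 0 + 5·k. Then 5·k ≡ 16 − 0 ≡ 16 (mod 17).
Need 5⁻¹ mod 17. Extended Euclid on (17, 5):
17 = 3·5 + 2
5 = 2·2 + 1
2 = 2·1 + 0
Back-substitute:
1 = 5 − 2·2
1 = −2·17 + 7·5
5⁻¹ ≡ 7 (mod 17), so k ≡ 7·16 ≡ 10 (mod 17).
x = 0 + 5·10 = 50.

50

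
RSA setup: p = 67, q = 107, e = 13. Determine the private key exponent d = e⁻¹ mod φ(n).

φ(n) = (p−1)(q−1) = 66·106 = 6996.
Need d with 13·d ≡ 1 (mod 6996). Apply the extended Euclidean algorithm:
6996 = 538*13 + 2
13 = 6*2 + 1
2 = 2*1 + 0
Back-substitute:
1 = 13 − 6·2
1 = −6·6996 + 3229·13
So 13·3229 ≡ 1 (mod 6996), hence d = 3229.

3229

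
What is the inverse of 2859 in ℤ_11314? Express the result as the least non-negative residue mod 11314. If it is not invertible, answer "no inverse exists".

2133

Run Euclid on (11314, 2859):
11314 = 3·2859 + 2737
2859 = 1·2737 + 122
2737 = 22·122 + 53
122 = 2·53 + 16
53 = 3·16 + 5
16 = 3·5 + 1
5 = 5·1 + 0
The gcd is 1. Working backward:
1 = 16 − 3·5
1 = −3·53 + 10·16
1 = 10·122 − 23·53
1 = −23·2737 + 516·122
1 = 516·2859 − 539·2737
1 = −539·11314 + 2133·2859
So 2859·2133 ≡ 1 (mod 11314).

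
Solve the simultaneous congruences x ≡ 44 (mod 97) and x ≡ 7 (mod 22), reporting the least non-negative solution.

Write x = 44 + 97·k. Then 97·k ≡ 7 − 44 ≡ 7 (mod 22).
Need 97⁻¹ mod 22. Extended Euclid on (22, 9):
22 = 2×9 + 4
9 = 2×4 + 1
4 = 4×1 + 0
Back-substitute:
1 = 9 − 2·4
1 = −2·22 + 5·9
97⁻¹ ≡ 5 (mod 22), so k ≡ 5·7 ≡ 13 (mod 22).
x = 44 + 97·13 = 1305.

1305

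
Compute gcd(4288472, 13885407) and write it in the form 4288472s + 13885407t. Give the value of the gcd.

1

Repeated division:
13885407 = 3×4288472 + 1019991
4288472 = 4×1019991 + 208508
1019991 = 4×208508 + 185959
208508 = 1×185959 + 22549
185959 = 8×22549 + 5567
22549 = 4×5567 + 281
5567 = 19×281 + 228
281 = 1×228 + 53
228 = 4×53 + 16
53 = 3×16 + 5
16 = 3×5 + 1
5 = 5×1 + 0
gcd(4288472, 13885407) = 1.
Express as a combination:
1 = 16 − 3·5
1 = −3·53 + 10·16
1 = 10·228 − 43·53
1 = −43·281 + 53·228
1 = 53·5567 − 1050·281
1 = −1050·22549 + 4253·5567
1 = 4253·185959 − 35074·22549
1 = −35074·208508 + 39327·185959
1 = 39327·1019991 − 192382·208508
1 = −192382·4288472 + 808855·1019991
1 = 808855·13885407 − 2618947·4288472
So 1 = (808855)·13885407 + (-2618947)·4288472.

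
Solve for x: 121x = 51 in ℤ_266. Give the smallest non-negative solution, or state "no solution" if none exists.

29

First find gcd(121, 266):
266 = 2*121 + 24
121 = 5*24 + 1
24 = 24*1 + 0
gcd = 1, so a unique solution mod 266 exists.
Back-substitute for the Bézout coefficients:
1 = 121 − 5·24
1 = −5·266 + 11·121
So 121·(11) ≡ 1 (mod 266), giving 121⁻¹ ≡ 11.
x ≡ 121⁻¹·51 ≡ 11·51 ≡ 29 (mod 266).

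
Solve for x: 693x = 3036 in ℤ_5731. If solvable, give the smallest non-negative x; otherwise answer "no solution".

54

First find gcd(693, 5731):
5731 = 8·693 + 187
693 = 3·187 + 132
187 = 1·132 + 55
132 = 2·55 + 22
55 = 2·22 + 11
22 = 2·11 + 0
gcd = 11 and 11 | 3036, so solutions exist. Divide through by 11: 63x ≡ 276 (mod 521).
Now find 63⁻¹ mod 521:
521 = 8·63 + 17
63 = 3·17 + 12
17 = 1·12 + 5
12 = 2·5 + 2
5 = 2·2 + 1
2 = 2·1 + 0
Back-substitute:
1 = 5 − 2·2
1 = −2·12 + 5·5
1 = 5·17 − 7·12
1 = −7·63 + 26·17
1 = 26·521 − 215·63
So 63·(-215) ≡ 1 (mod 521), i.e. 63⁻¹ ≡ 306.
Then x ≡ 306·276 ≡ 54 (mod 521); the smallest non-negative solution is x = 54.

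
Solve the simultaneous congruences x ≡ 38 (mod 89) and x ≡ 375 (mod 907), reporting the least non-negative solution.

Write x = 38 + 89·k. Then 89·k ≡ 375 − 38 ≡ 337 (mod 907).
Need 89⁻¹ mod 907. Extended Euclid on (907, 89):
907 = 10×89 + 17
89 = 5×17 + 4
17 = 4×4 + 1
4 = 4×1 + 0
Back-substitute:
1 = 17 − 4·4
1 = −4·89 + 21·17
1 = 21·907 − 214·89
89⁻¹ ≡ 693 (mod 907), so k ≡ 693·337 ≡ 442 (mod 907).
x = 38 + 89·442 = 39376.

39376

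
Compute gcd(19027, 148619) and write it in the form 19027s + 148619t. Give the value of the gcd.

Euclidean algorithm:
148619 = 7*19027 + 15430
19027 = 1*15430 + 3597
15430 = 4*3597 + 1042
3597 = 3*1042 + 471
1042 = 2*471 + 100
471 = 4*100 + 71
100 = 1*71 + 29
71 = 2*29 + 13
29 = 2*13 + 3
13 = 4*3 + 1
3 = 3*1 + 0
gcd(19027, 148619) = 1.
Working backward:
1 = 13 − 4·3
1 = −4·29 + 9·13
1 = 9·71 − 22·29
1 = −22·100 + 31·71
1 = 31·471 − 146·100
1 = −146·1042 + 323·471
1 = 323·3597 − 1115·1042
1 = −1115·15430 + 4783·3597
1 = 4783·19027 − 5898·15430
1 = −5898·148619 + 46069·19027
So 1 = (-5898)·148619 + (46069)·19027.

1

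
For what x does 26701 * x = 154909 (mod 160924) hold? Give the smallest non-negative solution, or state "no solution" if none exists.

First find gcd(26701, 160924):
160924 = 6×26701 + 718
26701 = 37×718 + 135
718 = 5×135 + 43
135 = 3×43 + 6
43 = 7×6 + 1
6 = 6×1 + 0
gcd = 1, so a unique solution mod 160924 exists.
Back-substitute for the Bézout coefficients:
1 = 43 − 7·6
1 = −7·135 + 22·43
1 = 22·718 − 117·135
1 = −117·26701 + 4351·718
1 = 4351·160924 − 26223·26701
So 26701·(-26223) ≡ 1 (mod 160924), giving 26701⁻¹ ≡ 134701.
x ≡ 26701⁻¹·154909 ≡ 134701·154909 ≡ 25825 (mod 160924).

25825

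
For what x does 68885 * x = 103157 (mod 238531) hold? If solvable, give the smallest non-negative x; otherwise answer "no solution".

First find gcd(68885, 238531):
238531 = 3·68885 + 31876
68885 = 2·31876 + 5133
31876 = 6·5133 + 1078
5133 = 4·1078 + 821
1078 = 1·821 + 257
821 = 3·257 + 50
257 = 5·50 + 7
50 = 7·7 + 1
7 = 7·1 + 0
gcd = 1, so a unique solution mod 238531 exists.
Back-substitute for the Bézout coefficients:
1 = 50 − 7·7
1 = −7·257 + 36·50
1 = 36·821 − 115·257
1 = −115·1078 + 151·821
1 = 151·5133 − 719·1078
1 = −719·31876 + 4465·5133
1 = 4465·68885 − 9649·31876
1 = −9649·238531 + 33412·68885
So 68885·(33412) ≡ 1 (mod 238531), giving 68885⁻¹ ≡ 33412.
x ≡ 68885⁻¹·103157 ≡ 33412·103157 ≡ 147265 (mod 238531).

147265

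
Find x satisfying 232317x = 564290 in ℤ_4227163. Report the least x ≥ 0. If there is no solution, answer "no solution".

431913

First find gcd(232317, 4227163):
4227163 = 18·232317 + 45457
232317 = 5·45457 + 5032
45457 = 9·5032 + 169
5032 = 29·169 + 131
169 = 1·131 + 38
131 = 3·38 + 17
38 = 2·17 + 4
17 = 4·4 + 1
4 = 4·1 + 0
gcd = 1, so a unique solution mod 4227163 exists.
Back-substitute for the Bézout coefficients:
1 = 17 − 4·4
1 = −4·38 + 9·17
1 = 9·131 − 31·38
1 = −31·169 + 40·131
1 = 40·5032 − 1191·169
1 = −1191·45457 + 10759·5032
1 = 10759·232317 − 54986·45457
1 = −54986·4227163 + 1000507·232317
So 232317·(1000507) ≡ 1 (mod 4227163), giving 232317⁻¹ ≡ 1000507.
x ≡ 232317⁻¹·564290 ≡ 1000507·564290 ≡ 431913 (mod 4227163).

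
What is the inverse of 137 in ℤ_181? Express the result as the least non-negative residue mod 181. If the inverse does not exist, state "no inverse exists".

Extended Euclidean algorithm:
181 = 1×137 + 44
137 = 3×44 + 5
44 = 8×5 + 4
5 = 1×4 + 1
4 = 4×1 + 0
Since gcd(137, 181) = 1, back-substitute to write 1 as a combination:
1 = 5 − 4
1 = −44 + 9·5
1 = 9·137 − 28·44
1 = −28·181 + 37·137
So 137·37 ≡ 1 (mod 181).

37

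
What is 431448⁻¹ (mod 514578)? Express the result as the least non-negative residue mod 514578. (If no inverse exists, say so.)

Euclidean algorithm on 514578, 431448:
514578 = 1×431448 + 83130
431448 = 5×83130 + 15798
83130 = 5×15798 + 4140
15798 = 3×4140 + 3378
4140 = 1×3378 + 762
3378 = 4×762 + 330
762 = 2×330 + 102
330 = 3×102 + 24
102 = 4×24 + 6
24 = 4×6 + 0
Since gcd = 6 > 1, 431448 is not a unit mod 514578.

no inverse exists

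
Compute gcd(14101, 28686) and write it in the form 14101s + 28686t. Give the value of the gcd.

1

Repeated division:
28686 = 2·14101 + 484
14101 = 29·484 + 65
484 = 7·65 + 29
65 = 2·29 + 7
29 = 4·7 + 1
7 = 7·1 + 0
gcd(14101, 28686) = 1.
Back-substituting:
1 = 29 − 4·7
1 = −4·65 + 9·29
1 = 9·484 − 67·65
1 = −67·14101 + 1952·484
1 = 1952·28686 − 3971·14101
So 1 = (1952)·28686 + (-3971)·14101.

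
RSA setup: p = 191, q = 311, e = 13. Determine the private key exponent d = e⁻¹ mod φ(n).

40777

φ(n) = (p−1)(q−1) = 190·310 = 58900.
Need d with 13·d ≡ 1 (mod 58900). Apply the extended Euclidean algorithm:
58900 = 4530·13 + 10
13 = 1·10 + 3
10 = 3·3 + 1
3 = 3·1 + 0
Back-substitute:
1 = 10 − 3·3
1 = −3·13 + 4·10
1 = 4·58900 − 18123·13
So 13·(-18123) ≡ 1 (mod 58900), hence d ≡ -18123 ≡ 40777 (mod 58900).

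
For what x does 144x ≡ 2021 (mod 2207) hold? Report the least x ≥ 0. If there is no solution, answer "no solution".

1562

First find gcd(144, 2207):
2207 = 15·144 + 47
144 = 3·47 + 3
47 = 15·3 + 2
3 = 1·2 + 1
2 = 2·1 + 0
gcd = 1, so a unique solution mod 2207 exists.
Back-substitute for the Bézout coefficients:
1 = 3 − 2
1 = −47 + 16·3
1 = 16·144 − 49·47
1 = −49·2207 + 751·144
So 144·(751) ≡ 1 (mod 2207), giving 144⁻¹ ≡ 751.
x ≡ 144⁻¹·2021 ≡ 751·2021 ≡ 1562 (mod 2207).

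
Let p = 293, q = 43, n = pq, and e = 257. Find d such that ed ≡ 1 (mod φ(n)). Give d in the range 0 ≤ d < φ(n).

φ(n) = (p−1)(q−1) = 292·42 = 12264.
Need d with 257·d ≡ 1 (mod 12264). Apply the extended Euclidean algorithm:
12264 = 47·257 + 185
257 = 1·185 + 72
185 = 2·72 + 41
72 = 1·41 + 31
41 = 1·31 + 10
31 = 3·10 + 1
10 = 10·1 + 0
Back-substitute:
1 = 31 − 3·10
1 = −3·41 + 4·31
1 = 4·72 − 7·41
1 = −7·185 + 18·72
1 = 18·257 − 25·185
1 = −25·12264 + 1193·257
So 257·1193 ≡ 1 (mod 12264), hence d = 1193.

1193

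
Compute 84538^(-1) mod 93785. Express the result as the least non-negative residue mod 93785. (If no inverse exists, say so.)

29027

Run Euclid on (93785, 84538):
93785 = 1*84538 + 9247
84538 = 9*9247 + 1315
9247 = 7*1315 + 42
1315 = 31*42 + 13
42 = 3*13 + 3
13 = 4*3 + 1
3 = 3*1 + 0
The gcd is 1. Working backward:
1 = 13 − 4·3
1 = −4·42 + 13·13
1 = 13·1315 − 407·42
1 = −407·9247 + 2862·1315
1 = 2862·84538 − 26165·9247
1 = −26165·93785 + 29027·84538
So 84538·29027 ≡ 1 (mod 93785).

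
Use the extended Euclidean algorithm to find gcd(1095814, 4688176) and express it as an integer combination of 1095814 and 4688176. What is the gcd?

2

Apply Euclid's algorithm to 4688176 and 1095814:
4688176 = 4×1095814 + 304920
1095814 = 3×304920 + 181054
304920 = 1×181054 + 123866
181054 = 1×123866 + 57188
123866 = 2×57188 + 9490
57188 = 6×9490 + 248
9490 = 38×248 + 66
248 = 3×66 + 50
66 = 1×50 + 16
50 = 3×16 + 2
16 = 8×2 + 0
gcd(1095814, 4688176) = 2.
Express as a combination:
2 = 50 − 3·16
2 = −3·66 + 4·50
2 = 4·248 − 15·66
2 = −15·9490 + 574·248
2 = 574·57188 − 3459·9490
2 = −3459·123866 + 7492·57188
2 = 7492·181054 − 10951·123866
2 = −10951·304920 + 18443·181054
2 = 18443·1095814 − 66280·304920
2 = −66280·4688176 + 283563·1095814
So 2 = (-66280)·4688176 + (283563)·1095814.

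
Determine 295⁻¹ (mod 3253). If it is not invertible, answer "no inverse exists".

gcd(3253, 295) by repeated division:
3253 = 11×295 + 8
295 = 36×8 + 7
8 = 1×7 + 1
7 = 7×1 + 0
The gcd is 1. Working backward:
1 = 8 − 7
1 = −295 + 37·8
1 = 37·3253 − 408·295
Thus 295·(-408) ≡ 1 (mod 3253); reducing, -408 mod 3253 = 2845.

2845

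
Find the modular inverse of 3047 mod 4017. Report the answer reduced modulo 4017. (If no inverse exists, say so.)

Run Euclid on (4017, 3047):
4017 = 1·3047 + 970
3047 = 3·970 + 137
970 = 7·137 + 11
137 = 12·11 + 5
11 = 2·5 + 1
5 = 5·1 + 0
gcd = 1, so the inverse exists. Back-substitute:
1 = 11 − 2·5
1 = −2·137 + 25·11
1 = 25·970 − 177·137
1 = −177·3047 + 556·970
1 = 556·4017 − 733·3047
So 3047·(-733) ≡ 1 (mod 4017), and -733 ≡ 3284 (mod 4017).

3284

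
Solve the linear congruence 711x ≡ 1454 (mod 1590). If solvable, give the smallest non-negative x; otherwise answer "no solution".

no solution

gcd(711, 1590):
1590 = 2×711 + 168
711 = 4×168 + 39
168 = 4×39 + 12
39 = 3×12 + 3
12 = 4×3 + 0
gcd = 3, but 3 ∤ 1454, so the congruence has no solution.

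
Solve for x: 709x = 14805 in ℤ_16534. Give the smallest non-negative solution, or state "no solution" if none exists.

16345

First find gcd(709, 16534):
16534 = 23×709 + 227
709 = 3×227 + 28
227 = 8×28 + 3
28 = 9×3 + 1
3 = 3×1 + 0
gcd = 1, so a unique solution mod 16534 exists.
Back-substitute for the Bézout coefficients:
1 = 28 − 9·3
1 = −9·227 + 73·28
1 = 73·709 − 228·227
1 = −228·16534 + 5317·709
So 709·(5317) ≡ 1 (mod 16534), giving 709⁻¹ ≡ 5317.
x ≡ 709⁻¹·14805 ≡ 5317·14805 ≡ 16345 (mod 16534).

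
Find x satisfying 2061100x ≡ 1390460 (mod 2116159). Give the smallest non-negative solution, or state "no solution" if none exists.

First find gcd(2061100, 2116159):
2116159 = 1×2061100 + 55059
2061100 = 37×55059 + 23917
55059 = 2×23917 + 7225
23917 = 3×7225 + 2242
7225 = 3×2242 + 499
2242 = 4×499 + 246
499 = 2×246 + 7
246 = 35×7 + 1
7 = 7×1 + 0
gcd = 1, so a unique solution mod 2116159 exists.
Back-substitute for the Bézout coefficients:
1 = 246 − 35·7
1 = −35·499 + 71·246
1 = 71·2242 − 319·499
1 = −319·7225 + 1028·2242
1 = 1028·23917 − 3403·7225
1 = −3403·55059 + 7834·23917
1 = 7834·2061100 − 293261·55059
1 = −293261·2116159 + 301095·2061100
So 2061100·(301095) ≡ 1 (mod 2116159), giving 2061100⁻¹ ≡ 301095.
x ≡ 2061100⁻¹·1390460 ≡ 301095·1390460 ≡ 1773299 (mod 2116159).

1773299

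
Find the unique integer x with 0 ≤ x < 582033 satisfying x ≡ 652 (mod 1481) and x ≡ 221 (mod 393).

Write x = 652 + 1481·k. Then 1481·k ≡ 221 − 652 ≡ 355 (mod 393).
Need 1481⁻¹ mod 393. Extended Euclid on (393, 302):
393 = 1×302 + 91
302 = 3×91 + 29
91 = 3×29 + 4
29 = 7×4 + 1
4 = 4×1 + 0
Back-substitute:
1 = 29 − 7·4
1 = −7·91 + 22·29
1 = 22·302 − 73·91
1 = −73·393 + 95·302
1481⁻¹ ≡ 95 (mod 393), so k ≡ 95·355 ≡ 320 (mod 393).
x = 652 + 1481·320 = 474572.

474572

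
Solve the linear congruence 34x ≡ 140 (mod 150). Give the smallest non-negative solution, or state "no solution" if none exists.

35

First find gcd(34, 150):
150 = 4*34 + 14
34 = 2*14 + 6
14 = 2*6 + 2
6 = 3*2 + 0
gcd = 2 and 2 | 140, so solutions exist. Divide through by 2: 17x ≡ 70 (mod 75).
Now find 17⁻¹ mod 75:
75 = 4·17 + 7
17 = 2·7 + 3
7 = 2·3 + 1
3 = 3·1 + 0
Back-substitute:
1 = 7 − 2·3
1 = −2·17 + 5·7
1 = 5·75 − 22·17
So 17·(-22) ≡ 1 (mod 75), i.e. 17⁻¹ ≡ 53.
Then x ≡ 53·70 ≡ 35 (mod 75); the smallest non-negative solution is x = 35.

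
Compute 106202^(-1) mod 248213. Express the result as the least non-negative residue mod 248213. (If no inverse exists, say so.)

58558

Run Euclid on (248213, 106202):
248213 = 2×106202 + 35809
106202 = 2×35809 + 34584
35809 = 1×34584 + 1225
34584 = 28×1225 + 284
1225 = 4×284 + 89
284 = 3×89 + 17
89 = 5×17 + 4
17 = 4×4 + 1
4 = 4×1 + 0
The gcd is 1. Working backward:
1 = 17 − 4·4
1 = −4·89 + 21·17
1 = 21·284 − 67·89
1 = −67·1225 + 289·284
1 = 289·34584 − 8159·1225
1 = −8159·35809 + 8448·34584
1 = 8448·106202 − 25055·35809
1 = −25055·248213 + 58558·106202
So 106202·58558 ≡ 1 (mod 248213).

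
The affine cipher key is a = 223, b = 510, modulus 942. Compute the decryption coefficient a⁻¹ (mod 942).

Extended Euclidean algorithm:
942 = 4×223 + 50
223 = 4×50 + 23
50 = 2×23 + 4
23 = 5×4 + 3
4 = 1×3 + 1
3 = 3×1 + 0
Since gcd(223, 942) = 1, back-substitute to write 1 as a combination:
1 = 4 − 3
1 = −23 + 6·4
1 = 6·50 − 13·23
1 = −13·223 + 58·50
1 = 58·942 − 245·223
So 223·(-245) ≡ 1 (mod 942), and -245 ≡ 697 (mod 942).

697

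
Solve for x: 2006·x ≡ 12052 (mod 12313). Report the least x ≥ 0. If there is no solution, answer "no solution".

5162

First find gcd(2006, 12313):
12313 = 6·2006 + 277
2006 = 7·277 + 67
277 = 4·67 + 9
67 = 7·9 + 4
9 = 2·4 + 1
4 = 4·1 + 0
gcd = 1, so a unique solution mod 12313 exists.
Back-substitute for the Bézout coefficients:
1 = 9 − 2·4
1 = −2·67 + 15·9
1 = 15·277 − 62·67
1 = −62·2006 + 449·277
1 = 449·12313 − 2756·2006
So 2006·(-2756) ≡ 1 (mod 12313), giving 2006⁻¹ ≡ 9557.
x ≡ 2006⁻¹·12052 ≡ 9557·12052 ≡ 5162 (mod 12313).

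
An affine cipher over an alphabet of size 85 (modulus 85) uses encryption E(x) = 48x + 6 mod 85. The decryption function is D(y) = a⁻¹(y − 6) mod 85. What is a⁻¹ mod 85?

Run Euclid on (85, 48):
85 = 1*48 + 37
48 = 1*37 + 11
37 = 3*11 + 4
11 = 2*4 + 3
4 = 1*3 + 1
3 = 3*1 + 0
gcd = 1, so the inverse exists. Back-substitute:
1 = 4 − 3
1 = −11 + 3·4
1 = 3·37 − 10·11
1 = −10·48 + 13·37
1 = 13·85 − 23·48
So 48·(-23) ≡ 1 (mod 85), and -23 ≡ 62 (mod 85).

62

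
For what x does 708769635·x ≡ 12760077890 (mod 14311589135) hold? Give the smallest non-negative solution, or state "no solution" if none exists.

1834887712

First find gcd(708769635, 14311589135):
14311589135 = 20·708769635 + 136196435
708769635 = 5·136196435 + 27787460
136196435 = 4·27787460 + 25046595
27787460 = 1·25046595 + 2740865
25046595 = 9·2740865 + 378810
2740865 = 7·378810 + 89195
378810 = 4·89195 + 22030
89195 = 4·22030 + 1075
22030 = 20·1075 + 530
1075 = 2·530 + 15
530 = 35·15 + 5
15 = 3·5 + 0
gcd = 5 and 5 | 12760077890, so solutions exist. Divide through by 5: 141753927x ≡ 2552015578 (mod 2862317827).
Now find 141753927⁻¹ mod 2862317827:
2862317827 = 20*141753927 + 27239287
141753927 = 5*27239287 + 5557492
27239287 = 4*5557492 + 5009319
5557492 = 1*5009319 + 548173
5009319 = 9*548173 + 75762
548173 = 7*75762 + 17839
75762 = 4*17839 + 4406
17839 = 4*4406 + 215
4406 = 20*215 + 106
215 = 2*106 + 3
106 = 35*3 + 1
3 = 3*1 + 0
Back-substitute:
1 = 106 − 35·3
1 = −35·215 + 71·106
1 = 71·4406 − 1455·215
1 = −1455·17839 + 5891·4406
1 = 5891·75762 − 25019·17839
1 = −25019·548173 + 181024·75762
1 = 181024·5009319 − 1654235·548173
1 = −1654235·5557492 + 1835259·5009319
1 = 1835259·27239287 − 8995271·5557492
1 = −8995271·141753927 + 46811614·27239287
1 = 46811614·2862317827 − 945227551·141753927
So 141753927·(-945227551) ≡ 1 (mod 2862317827), i.e. 141753927⁻¹ ≡ 1917090276.
Then x ≡ 1917090276·2552015578 ≡ 1834887712 (mod 2862317827); the smallest non-negative solution is x = 1834887712.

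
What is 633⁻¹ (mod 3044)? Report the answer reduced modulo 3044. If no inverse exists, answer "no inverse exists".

Apply the Euclidean algorithm to 3044 and 633:
3044 = 4·633 + 512
633 = 1·512 + 121
512 = 4·121 + 28
121 = 4·28 + 9
28 = 3·9 + 1
9 = 9·1 + 0
The gcd is 1. Working backward:
1 = 28 − 3·9
1 = −3·121 + 13·28
1 = 13·512 − 55·121
1 = −55·633 + 68·512
1 = 68·3044 − 327·633
Thus 633·(-327) ≡ 1 (mod 3044); reducing, -327 mod 3044 = 2717.

2717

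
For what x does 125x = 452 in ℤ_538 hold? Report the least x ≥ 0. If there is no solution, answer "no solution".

94

First find gcd(125, 538):
538 = 4·125 + 38
125 = 3·38 + 11
38 = 3·11 + 5
11 = 2·5 + 1
5 = 5·1 + 0
gcd = 1, so a unique solution mod 538 exists.
Back-substitute for the Bézout coefficients:
1 = 11 − 2·5
1 = −2·38 + 7·11
1 = 7·125 − 23·38
1 = −23·538 + 99·125
So 125·(99) ≡ 1 (mod 538), giving 125⁻¹ ≡ 99.
x ≡ 125⁻¹·452 ≡ 99·452 ≡ 94 (mod 538).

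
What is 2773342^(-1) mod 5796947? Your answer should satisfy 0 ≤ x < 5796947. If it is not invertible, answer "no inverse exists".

Compute gcd(2773342, 5796947):
5796947 = 2·2773342 + 250263
2773342 = 11·250263 + 20449
250263 = 12·20449 + 4875
20449 = 4·4875 + 949
4875 = 5·949 + 130
949 = 7·130 + 39
130 = 3·39 + 13
39 = 3·13 + 0
Since gcd = 13 > 1, 2773342 is not a unit mod 5796947.

no inverse exists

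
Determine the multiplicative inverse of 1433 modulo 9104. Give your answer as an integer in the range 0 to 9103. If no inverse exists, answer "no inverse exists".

2249

gcd(9104, 1433) by repeated division:
9104 = 6×1433 + 506
1433 = 2×506 + 421
506 = 1×421 + 85
421 = 4×85 + 81
85 = 1×81 + 4
81 = 20×4 + 1
4 = 4×1 + 0
gcd = 1, so the inverse exists. Back-substitute:
1 = 81 − 20·4
1 = −20·85 + 21·81
1 = 21·421 − 104·85
1 = −104·506 + 125·421
1 = 125·1433 − 354·506
1 = −354·9104 + 2249·1433
So 1433·2249 ≡ 1 (mod 9104).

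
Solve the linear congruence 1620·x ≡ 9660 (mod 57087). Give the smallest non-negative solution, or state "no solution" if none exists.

no solution

gcd(1620, 57087):
57087 = 35·1620 + 387
1620 = 4·387 + 72
387 = 5·72 + 27
72 = 2·27 + 18
27 = 1·18 + 9
18 = 2·9 + 0
gcd = 9, but 9 ∤ 9660, so the congruence has no solution.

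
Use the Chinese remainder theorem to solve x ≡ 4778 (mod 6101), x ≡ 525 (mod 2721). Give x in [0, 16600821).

15483015

Write x = 4778 + 6101·k. Then 6101·k ≡ 525 − 4778 ≡ 1189 (mod 2721).
Need 6101⁻¹ mod 2721. Extended Euclid on (2721, 659):
2721 = 4*659 + 85
659 = 7*85 + 64
85 = 1*64 + 21
64 = 3*21 + 1
21 = 21*1 + 0
Back-substitute:
1 = 64 − 3·21
1 = −3·85 + 4·64
1 = 4·659 − 31·85
1 = −31·2721 + 128·659
6101⁻¹ ≡ 128 (mod 2721), so k ≡ 128·1189 ≡ 2537 (mod 2721).
x = 4778 + 6101·2537 = 15483015.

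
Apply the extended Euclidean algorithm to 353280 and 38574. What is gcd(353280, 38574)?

6

Repeated division:
353280 = 9×38574 + 6114
38574 = 6×6114 + 1890
6114 = 3×1890 + 444
1890 = 4×444 + 114
444 = 3×114 + 102
114 = 1×102 + 12
102 = 8×12 + 6
12 = 2×6 + 0
gcd(353280, 38574) = 6.
Express as a combination:
6 = 102 − 8·12
6 = −8·114 + 9·102
6 = 9·444 − 35·114
6 = −35·1890 + 149·444
6 = 149·6114 − 482·1890
6 = −482·38574 + 3041·6114
6 = 3041·353280 − 27851·38574
So 6 = (3041)·353280 + (-27851)·38574.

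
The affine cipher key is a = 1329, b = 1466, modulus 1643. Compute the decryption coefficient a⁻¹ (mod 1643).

Extended Euclidean algorithm:
1643 = 1×1329 + 314
1329 = 4×314 + 73
314 = 4×73 + 22
73 = 3×22 + 7
22 = 3×7 + 1
7 = 7×1 + 0
gcd = 1, so the inverse exists. Back-substitute:
1 = 22 − 3·7
1 = −3·73 + 10·22
1 = 10·314 − 43·73
1 = −43·1329 + 182·314
1 = 182·1643 − 225·1329
Thus 1329·(-225) ≡ 1 (mod 1643); reducing, -225 mod 1643 = 1418.

1418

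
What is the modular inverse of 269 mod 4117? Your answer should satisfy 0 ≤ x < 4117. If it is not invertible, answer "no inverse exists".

Extended Euclidean algorithm:
4117 = 15·269 + 82
269 = 3·82 + 23
82 = 3·23 + 13
23 = 1·13 + 10
13 = 1·10 + 3
10 = 3·3 + 1
3 = 3·1 + 0
gcd = 1, so the inverse exists. Back-substitute:
1 = 10 − 3·3
1 = −3·13 + 4·10
1 = 4·23 − 7·13
1 = −7·82 + 25·23
1 = 25·269 − 82·82
1 = −82·4117 + 1255·269
So 269·1255 ≡ 1 (mod 4117).

1255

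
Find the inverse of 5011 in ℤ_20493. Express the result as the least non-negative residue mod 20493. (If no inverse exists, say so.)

15655

Extended Euclidean algorithm:
20493 = 4*5011 + 449
5011 = 11*449 + 72
449 = 6*72 + 17
72 = 4*17 + 4
17 = 4*4 + 1
4 = 4*1 + 0
gcd = 1, so the inverse exists. Back-substitute:
1 = 17 − 4·4
1 = −4·72 + 17·17
1 = 17·449 − 106·72
1 = −106·5011 + 1183·449
1 = 1183·20493 − 4838·5011
Thus 5011·(-4838) ≡ 1 (mod 20493); reducing, -4838 mod 20493 = 15655.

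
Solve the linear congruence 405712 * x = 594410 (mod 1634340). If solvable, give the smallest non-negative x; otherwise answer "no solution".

gcd(405712, 1634340):
1634340 = 4*405712 + 11492
405712 = 35*11492 + 3492
11492 = 3*3492 + 1016
3492 = 3*1016 + 444
1016 = 2*444 + 128
444 = 3*128 + 60
128 = 2*60 + 8
60 = 7*8 + 4
8 = 2*4 + 0
gcd = 4, but 4 ∤ 594410, so the congruence has no solution.

no solution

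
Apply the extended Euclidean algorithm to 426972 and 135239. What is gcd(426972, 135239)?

13

Euclidean algorithm:
426972 = 3*135239 + 21255
135239 = 6*21255 + 7709
21255 = 2*7709 + 5837
7709 = 1*5837 + 1872
5837 = 3*1872 + 221
1872 = 8*221 + 104
221 = 2*104 + 13
104 = 8*13 + 0
gcd(426972, 135239) = 13.
Back-substituting:
13 = 221 − 2·104
13 = −2·1872 + 17·221
13 = 17·5837 − 53·1872
13 = −53·7709 + 70·5837
13 = 70·21255 − 193·7709
13 = −193·135239 + 1228·21255
13 = 1228·426972 − 3877·135239
So 13 = (1228)·426972 + (-3877)·135239.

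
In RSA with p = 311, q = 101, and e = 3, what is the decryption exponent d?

φ(n) = (p−1)(q−1) = 310·100 = 31000.
Need d with 3·d ≡ 1 (mod 31000). Apply the extended Euclidean algorithm:
31000 = 10333×3 + 1
3 = 3×1 + 0
Back-substitute:
1 = 31000 − 10333·3
So 3·(-10333) ≡ 1 (mod 31000), hence d ≡ -10333 ≡ 20667 (mod 31000).

20667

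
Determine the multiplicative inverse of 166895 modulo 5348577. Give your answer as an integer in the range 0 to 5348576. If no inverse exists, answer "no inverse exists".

4146377

Apply the Euclidean algorithm to 5348577 and 166895:
5348577 = 32*166895 + 7937
166895 = 21*7937 + 218
7937 = 36*218 + 89
218 = 2*89 + 40
89 = 2*40 + 9
40 = 4*9 + 4
9 = 2*4 + 1
4 = 4*1 + 0
gcd = 1, so the inverse exists. Back-substitute:
1 = 9 − 2·4
1 = −2·40 + 9·9
1 = 9·89 − 20·40
1 = −20·218 + 49·89
1 = 49·7937 − 1784·218
1 = −1784·166895 + 37513·7937
1 = 37513·5348577 − 1202200·166895
So 166895·(-1202200) ≡ 1 (mod 5348577), and -1202200 ≡ 4146377 (mod 5348577).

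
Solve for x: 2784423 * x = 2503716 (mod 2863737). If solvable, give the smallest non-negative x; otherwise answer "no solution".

First find gcd(2784423, 2863737):
2863737 = 1·2784423 + 79314
2784423 = 35·79314 + 8433
79314 = 9·8433 + 3417
8433 = 2·3417 + 1599
3417 = 2·1599 + 219
1599 = 7·219 + 66
219 = 3·66 + 21
66 = 3·21 + 3
21 = 7·3 + 0
gcd = 3 and 3 | 2503716, so solutions exist. Divide through by 3: 928141x ≡ 834572 (mod 954579).
Now find 928141⁻¹ mod 954579:
954579 = 1×928141 + 26438
928141 = 35×26438 + 2811
26438 = 9×2811 + 1139
2811 = 2×1139 + 533
1139 = 2×533 + 73
533 = 7×73 + 22
73 = 3×22 + 7
22 = 3×7 + 1
7 = 7×1 + 0
Back-substitute:
1 = 22 − 3·7
1 = −3·73 + 10·22
1 = 10·533 − 73·73
1 = −73·1139 + 156·533
1 = 156·2811 − 385·1139
1 = −385·26438 + 3621·2811
1 = 3621·928141 − 127120·26438
1 = −127120·954579 + 130741·928141
So 928141⁻¹ ≡ 130741 (mod 954579).
Then x ≡ 130741·834572 ≡ 579836 (mod 954579); the smallest non-negative solution is x = 579836.

579836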